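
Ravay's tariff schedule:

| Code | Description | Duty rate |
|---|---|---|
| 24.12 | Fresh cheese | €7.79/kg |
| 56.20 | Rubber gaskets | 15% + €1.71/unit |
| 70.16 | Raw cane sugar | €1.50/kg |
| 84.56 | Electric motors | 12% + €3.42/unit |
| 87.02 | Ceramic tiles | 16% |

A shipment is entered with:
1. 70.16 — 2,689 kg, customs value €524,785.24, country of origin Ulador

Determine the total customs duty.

Line 1 (70.16, Ulador, 2,689 kg, €524,785.24):
Base rate for 70.16 is €1.50/kg.
Duty = 2,689 × €1.50 = €4,033.50.

€4,033.50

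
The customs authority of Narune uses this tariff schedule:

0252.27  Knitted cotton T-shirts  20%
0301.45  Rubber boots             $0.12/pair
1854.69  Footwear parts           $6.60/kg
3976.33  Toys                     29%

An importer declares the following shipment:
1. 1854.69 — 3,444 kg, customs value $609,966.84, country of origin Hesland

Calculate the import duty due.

Line 1 (1854.69, Hesland, 3,444 kg, $609,966.84):
Base rate for 1854.69 is $6.60/kg.
Duty = 3,444 × $6.60 = $22,730.40.

$22,730.40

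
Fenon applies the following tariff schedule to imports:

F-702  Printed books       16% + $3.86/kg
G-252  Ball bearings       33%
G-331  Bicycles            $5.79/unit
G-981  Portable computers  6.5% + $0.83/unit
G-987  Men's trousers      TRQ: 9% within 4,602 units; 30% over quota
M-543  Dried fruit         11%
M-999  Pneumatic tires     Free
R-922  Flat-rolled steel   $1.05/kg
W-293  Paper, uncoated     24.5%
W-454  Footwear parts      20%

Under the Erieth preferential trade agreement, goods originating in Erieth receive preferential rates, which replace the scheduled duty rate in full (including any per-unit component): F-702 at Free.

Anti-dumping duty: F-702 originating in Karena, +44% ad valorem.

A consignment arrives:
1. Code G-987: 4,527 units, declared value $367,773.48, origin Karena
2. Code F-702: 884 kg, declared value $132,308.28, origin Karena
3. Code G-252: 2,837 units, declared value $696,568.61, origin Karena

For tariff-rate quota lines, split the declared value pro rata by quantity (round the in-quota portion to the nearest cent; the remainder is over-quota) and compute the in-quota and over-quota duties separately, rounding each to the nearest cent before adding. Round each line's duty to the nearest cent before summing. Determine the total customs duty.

$345,764.46

Line 1 (G-987, Karena, 4,527 units, $367,773.48):
Code G-987 is under a tariff-rate quota (threshold 4,602 units). Quantity 4,527 units is within the quota, so the in-quota rate 9% applies to the full value.
Duty = $367,773.48 × 9% = $33,099.61.
Line 2 (F-702, Karena, 884 kg, $132,308.28):
Base rate for F-702 is 16% + $3.86/kg.
F-702 has an FTA preferential rate, but origin Karena is not Erieth; base rate stands.
Additional duty on F-702 from Karena: +44%. Applied ad valorem rate: 16% + 44% = 60%.
Duty = $132,308.28 × 60% + 884 × $3.86 = $82,797.21.
Line 3 (G-252, Karena, 2,837 units, $696,568.61):
Base rate for G-252 is 33%.
Duty = $696,568.61 × 33% = $229,867.64.
Total = $33,099.61 + $82,797.21 + $229,867.64 = $345,764.46.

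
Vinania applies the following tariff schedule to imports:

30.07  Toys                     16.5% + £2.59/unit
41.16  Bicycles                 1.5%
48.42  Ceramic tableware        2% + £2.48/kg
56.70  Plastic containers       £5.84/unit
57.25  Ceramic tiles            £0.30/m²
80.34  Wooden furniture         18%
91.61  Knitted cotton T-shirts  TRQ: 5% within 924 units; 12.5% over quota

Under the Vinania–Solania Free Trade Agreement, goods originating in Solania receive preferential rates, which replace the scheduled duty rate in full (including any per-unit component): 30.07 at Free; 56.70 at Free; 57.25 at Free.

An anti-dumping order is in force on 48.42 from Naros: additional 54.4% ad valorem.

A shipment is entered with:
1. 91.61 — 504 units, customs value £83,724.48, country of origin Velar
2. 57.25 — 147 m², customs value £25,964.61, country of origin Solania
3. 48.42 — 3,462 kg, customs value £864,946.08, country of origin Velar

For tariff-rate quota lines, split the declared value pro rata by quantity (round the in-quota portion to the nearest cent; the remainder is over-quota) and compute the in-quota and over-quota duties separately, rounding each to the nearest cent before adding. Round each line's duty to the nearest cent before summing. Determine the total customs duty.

Line 1 (91.61, Velar, 504 units, £83,724.48):
Code 91.61 is under a tariff-rate quota (threshold 924 units). Quantity 504 units is within the quota, so the in-quota rate 5% applies to the full value.
Duty = £83,724.48 × 5% = £4,186.22.
Line 2 (57.25, Solania, 147 m², £25,964.61):
Base rate for 57.25 is £0.30/m².
Origin Solania qualifies under the Vinania–Solania agreement and 57.25 is covered: preferential rate Free applies instead.
Duty = £25,964.61 × 0% = £0.00.
Line 3 (48.42, Velar, 3,462 kg, £864,946.08):
Base rate for 48.42 is 2% + £2.48/kg.
The additional-duty order on 48.42 targets Naros, not Velar; it does not apply.
Duty = £864,946.08 × 2% + 3,462 × £2.48 = £25,884.68.
Total = £4,186.22 + £0.00 + £25,884.68 = £30,070.90.

£30,070.90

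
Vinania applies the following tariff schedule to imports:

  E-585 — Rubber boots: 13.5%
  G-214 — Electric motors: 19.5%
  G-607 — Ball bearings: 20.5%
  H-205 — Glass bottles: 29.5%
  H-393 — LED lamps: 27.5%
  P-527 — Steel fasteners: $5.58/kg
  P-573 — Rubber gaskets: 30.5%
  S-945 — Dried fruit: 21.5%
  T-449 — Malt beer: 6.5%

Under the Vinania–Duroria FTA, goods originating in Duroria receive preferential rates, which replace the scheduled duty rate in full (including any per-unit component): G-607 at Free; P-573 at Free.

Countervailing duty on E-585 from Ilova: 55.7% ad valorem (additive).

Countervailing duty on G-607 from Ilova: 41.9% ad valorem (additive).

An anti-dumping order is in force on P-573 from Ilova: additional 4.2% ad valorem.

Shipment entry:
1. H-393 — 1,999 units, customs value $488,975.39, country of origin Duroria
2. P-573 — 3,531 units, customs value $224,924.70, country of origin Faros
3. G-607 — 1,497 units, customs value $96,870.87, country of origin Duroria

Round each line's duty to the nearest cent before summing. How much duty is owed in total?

$203,070.26

Line 1 (H-393, Duroria, 1,999 units, $488,975.39):
Base rate for H-393 is 27.5%.
Origin Duroria is the FTA partner but H-393 is not on the preference list; base rate stands.
Duty = $488,975.39 × 27.5% = $134,468.23.
Line 2 (P-573, Faros, 3,531 units, $224,924.70):
Base rate for P-573 is 30.5%.
P-573 has an FTA preferential rate, but origin Faros is not Duroria; base rate stands.
The additional-duty order on P-573 targets Ilova, not Faros; it does not apply.
Duty = $224,924.70 × 30.5% = $68,602.03.
Line 3 (G-607, Duroria, 1,497 units, $96,870.87):
Base rate for G-607 is 20.5%.
Origin Duroria qualifies under the Vinania–Duroria agreement and G-607 is covered: preferential rate Free applies instead.
The additional-duty order on G-607 targets Ilova, not Duroria; it does not apply.
Duty = $96,870.87 × 0% = $0.00.
Total = $134,468.23 + $68,602.03 + $0.00 = $203,070.26.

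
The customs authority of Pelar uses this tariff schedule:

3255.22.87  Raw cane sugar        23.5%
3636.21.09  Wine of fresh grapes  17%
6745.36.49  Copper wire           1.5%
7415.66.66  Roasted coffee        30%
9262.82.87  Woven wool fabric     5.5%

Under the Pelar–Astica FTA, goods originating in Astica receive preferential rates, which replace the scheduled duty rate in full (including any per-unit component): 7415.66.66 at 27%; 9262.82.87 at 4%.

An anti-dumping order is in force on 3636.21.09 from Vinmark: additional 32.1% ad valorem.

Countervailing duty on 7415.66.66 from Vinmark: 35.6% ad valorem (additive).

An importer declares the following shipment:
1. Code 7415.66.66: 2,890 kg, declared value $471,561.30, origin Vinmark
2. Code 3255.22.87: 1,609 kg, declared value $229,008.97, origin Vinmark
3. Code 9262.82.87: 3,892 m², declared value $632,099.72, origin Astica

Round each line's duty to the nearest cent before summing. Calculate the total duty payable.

Line 1 (7415.66.66, Vinmark, 2,890 kg, $471,561.30):
Base rate for 7415.66.66 is 30%.
7415.66.66 has an FTA preferential rate, but origin Vinmark is not Astica; base rate stands.
Additional duty on 7415.66.66 from Vinmark: +35.6%. Applied ad valorem rate: 30% + 35.6% = 65.6%.
Duty = $471,561.30 × 65.6% = $309,344.21.
Line 2 (3255.22.87, Vinmark, 1,609 kg, $229,008.97):
Base rate for 3255.22.87 is 23.5%.
Duty = $229,008.97 × 23.5% = $53,817.11.
Line 3 (9262.82.87, Astica, 3,892 m², $632,099.72):
Base rate for 9262.82.87 is 5.5%.
Origin Astica qualifies under the Pelar–Astica agreement and 9262.82.87 is covered: preferential rate 4% applies instead.
Duty = $632,099.72 × 4% = $25,283.99.
Total = $309,344.21 + $53,817.11 + $25,283.99 = $388,445.31.

$388,445.31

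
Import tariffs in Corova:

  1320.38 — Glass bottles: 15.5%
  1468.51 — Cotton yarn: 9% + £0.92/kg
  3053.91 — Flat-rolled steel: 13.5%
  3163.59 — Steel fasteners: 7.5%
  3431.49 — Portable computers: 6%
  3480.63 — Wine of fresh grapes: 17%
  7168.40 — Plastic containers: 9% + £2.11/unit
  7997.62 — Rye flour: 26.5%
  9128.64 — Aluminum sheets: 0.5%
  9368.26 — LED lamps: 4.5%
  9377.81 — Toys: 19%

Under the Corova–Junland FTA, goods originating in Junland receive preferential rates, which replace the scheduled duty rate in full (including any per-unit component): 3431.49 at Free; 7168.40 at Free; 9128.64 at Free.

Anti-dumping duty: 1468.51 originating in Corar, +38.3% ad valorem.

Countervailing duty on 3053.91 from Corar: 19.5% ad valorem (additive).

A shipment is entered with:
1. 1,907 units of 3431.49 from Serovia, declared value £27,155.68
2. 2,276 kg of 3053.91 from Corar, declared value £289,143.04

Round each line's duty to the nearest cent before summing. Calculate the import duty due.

Line 1 (3431.49, Serovia, 1,907 units, £27,155.68):
Base rate for 3431.49 is 6%.
3431.49 has an FTA preferential rate, but origin Serovia is not Junland; base rate stands.
Duty = £27,155.68 × 6% = £1,629.34.
Line 2 (3053.91, Corar, 2,276 kg, £289,143.04):
Base rate for 3053.91 is 13.5%.
Additional duty on 3053.91 from Corar: +19.5%. Applied ad valorem rate: 13.5% + 19.5% = 33%.
Duty = £289,143.04 × 33% = £95,417.20.
Total = £1,629.34 + £95,417.20 = £97,046.54.

£97,046.54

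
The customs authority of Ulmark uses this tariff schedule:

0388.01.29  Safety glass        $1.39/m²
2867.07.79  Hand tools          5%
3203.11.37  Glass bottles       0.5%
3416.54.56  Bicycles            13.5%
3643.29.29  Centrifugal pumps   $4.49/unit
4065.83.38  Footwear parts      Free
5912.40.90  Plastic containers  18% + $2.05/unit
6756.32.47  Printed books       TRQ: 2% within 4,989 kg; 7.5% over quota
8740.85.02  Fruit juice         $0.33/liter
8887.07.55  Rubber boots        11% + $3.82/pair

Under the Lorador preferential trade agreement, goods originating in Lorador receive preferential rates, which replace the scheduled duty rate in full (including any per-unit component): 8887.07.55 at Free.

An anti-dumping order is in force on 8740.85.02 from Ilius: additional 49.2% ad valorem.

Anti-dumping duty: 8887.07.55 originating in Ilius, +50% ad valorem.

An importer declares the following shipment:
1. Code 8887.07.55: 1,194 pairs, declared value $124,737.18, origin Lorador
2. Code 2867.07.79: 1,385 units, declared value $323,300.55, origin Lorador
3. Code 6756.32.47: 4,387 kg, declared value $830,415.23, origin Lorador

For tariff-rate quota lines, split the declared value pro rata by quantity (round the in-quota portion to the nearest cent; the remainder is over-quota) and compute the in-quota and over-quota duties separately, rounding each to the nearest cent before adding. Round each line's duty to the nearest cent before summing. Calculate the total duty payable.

$32,773.33

Line 1 (8887.07.55, Lorador, 1,194 pairs, $124,737.18):
Base rate for 8887.07.55 is 11% + $3.82/pair.
Origin Lorador qualifies under the Ulmark–Lorador agreement and 8887.07.55 is covered: preferential rate Free applies instead.
The additional-duty order on 8887.07.55 targets Ilius, not Lorador; it does not apply.
Duty = $124,737.18 × 0% = $0.00.
Line 2 (2867.07.79, Lorador, 1,385 units, $323,300.55):
Base rate for 2867.07.79 is 5%.
Origin Lorador is the FTA partner but 2867.07.79 is not on the preference list; base rate stands.
Duty = $323,300.55 × 5% = $16,165.03.
Line 3 (6756.32.47, Lorador, 4,387 kg, $830,415.23):
Code 6756.32.47 is under a tariff-rate quota (threshold 4,989 kg). Quantity 4,387 kg is within the quota, so the in-quota rate 2% applies to the full value.
Duty = $830,415.23 × 2% = $16,608.30.
Total = $0.00 + $16,165.03 + $16,608.30 = $32,773.33.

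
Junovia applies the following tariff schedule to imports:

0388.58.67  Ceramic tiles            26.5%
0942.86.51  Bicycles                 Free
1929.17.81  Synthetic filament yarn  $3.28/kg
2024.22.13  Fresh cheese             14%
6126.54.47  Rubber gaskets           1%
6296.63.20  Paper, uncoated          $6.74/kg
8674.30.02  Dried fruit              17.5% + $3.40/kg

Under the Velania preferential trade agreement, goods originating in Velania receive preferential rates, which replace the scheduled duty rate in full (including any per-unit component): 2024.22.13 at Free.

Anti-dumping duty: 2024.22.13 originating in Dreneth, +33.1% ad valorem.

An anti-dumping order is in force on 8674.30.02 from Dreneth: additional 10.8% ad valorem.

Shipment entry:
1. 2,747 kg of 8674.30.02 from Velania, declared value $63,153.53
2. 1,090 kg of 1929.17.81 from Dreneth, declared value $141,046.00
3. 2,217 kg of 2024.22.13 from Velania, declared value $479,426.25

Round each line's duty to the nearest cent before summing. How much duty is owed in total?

Line 1 (8674.30.02, Velania, 2,747 kg, $63,153.53):
Base rate for 8674.30.02 is 17.5% + $3.40/kg.
Origin Velania is the FTA partner but 8674.30.02 is not on the preference list; base rate stands.
The additional-duty order on 8674.30.02 targets Dreneth, not Velania; it does not apply.
Duty = $63,153.53 × 17.5% + 2,747 × $3.40 = $20,391.67.
Line 2 (1929.17.81, Dreneth, 1,090 kg, $141,046.00):
Base rate for 1929.17.81 is $3.28/kg.
Duty = 1,090 × $3.28 = $3,575.20.
Line 3 (2024.22.13, Velania, 2,217 kg, $479,426.25):
Base rate for 2024.22.13 is 14%.
Origin Velania qualifies under the Junovia–Velania agreement and 2024.22.13 is covered: preferential rate Free applies instead.
The additional-duty order on 2024.22.13 targets Dreneth, not Velania; it does not apply.
Duty = $479,426.25 × 0% = $0.00.
Total = $20,391.67 + $3,575.20 + $0.00 = $23,966.87.

$23,966.87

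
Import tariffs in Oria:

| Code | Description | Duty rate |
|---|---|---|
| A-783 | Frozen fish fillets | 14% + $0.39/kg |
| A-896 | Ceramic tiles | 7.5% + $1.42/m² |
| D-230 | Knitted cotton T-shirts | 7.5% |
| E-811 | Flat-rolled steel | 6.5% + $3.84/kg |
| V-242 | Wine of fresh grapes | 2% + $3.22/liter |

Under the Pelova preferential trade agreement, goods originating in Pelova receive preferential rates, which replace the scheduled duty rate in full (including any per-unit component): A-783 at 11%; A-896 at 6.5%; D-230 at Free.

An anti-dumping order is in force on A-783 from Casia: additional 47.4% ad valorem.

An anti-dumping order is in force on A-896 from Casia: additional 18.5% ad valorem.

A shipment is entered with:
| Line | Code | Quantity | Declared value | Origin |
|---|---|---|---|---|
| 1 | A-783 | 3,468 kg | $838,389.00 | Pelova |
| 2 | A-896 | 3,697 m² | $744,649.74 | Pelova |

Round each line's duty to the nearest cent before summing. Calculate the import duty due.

Line 1 (A-783, Pelova, 3,468 kg, $838,389.00):
Base rate for A-783 is 14% + $0.39/kg.
Origin Pelova qualifies under the Oria–Pelova agreement and A-783 is covered: preferential rate 11% applies instead.
The additional-duty order on A-783 targets Casia, not Pelova; it does not apply.
Duty = $838,389.00 × 11% = $92,222.79.
Line 2 (A-896, Pelova, 3,697 m², $744,649.74):
Base rate for A-896 is 7.5% + $1.42/m².
Origin Pelova qualifies under the Oria–Pelova agreement and A-896 is covered: preferential rate 6.5% applies instead.
The additional-duty order on A-896 targets Casia, not Pelova; it does not apply.
Duty = $744,649.74 × 6.5% = $48,402.23.
Total = $92,222.79 + $48,402.23 = $140,625.02.

$140,625.02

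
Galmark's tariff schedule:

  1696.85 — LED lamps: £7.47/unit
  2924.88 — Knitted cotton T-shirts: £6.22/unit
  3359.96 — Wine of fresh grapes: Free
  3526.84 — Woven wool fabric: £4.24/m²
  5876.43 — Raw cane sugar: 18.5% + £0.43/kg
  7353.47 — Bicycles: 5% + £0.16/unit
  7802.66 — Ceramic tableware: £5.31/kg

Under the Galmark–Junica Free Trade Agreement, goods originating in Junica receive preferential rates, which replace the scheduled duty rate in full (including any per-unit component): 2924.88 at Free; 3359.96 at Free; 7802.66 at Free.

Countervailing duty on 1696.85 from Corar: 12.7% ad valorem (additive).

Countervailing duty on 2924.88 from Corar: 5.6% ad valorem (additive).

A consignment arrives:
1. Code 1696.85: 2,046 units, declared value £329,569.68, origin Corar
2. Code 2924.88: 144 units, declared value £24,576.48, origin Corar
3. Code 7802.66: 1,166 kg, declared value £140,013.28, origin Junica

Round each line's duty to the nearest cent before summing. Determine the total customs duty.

Line 1 (1696.85, Corar, 2,046 units, £329,569.68):
Base rate for 1696.85 is £7.47/unit.
Additional duty on 1696.85 from Corar: +12.7% ad valorem. Applied ad valorem rate = 12.7%.
Duty = £329,569.68 × 12.7% + 2,046 × £7.47 = £57,138.97.
Line 2 (2924.88, Corar, 144 units, £24,576.48):
Base rate for 2924.88 is £6.22/unit.
2924.88 has an FTA preferential rate, but origin Corar is not Junica; base rate stands.
Additional duty on 2924.88 from Corar: +5.6% ad valorem. Applied ad valorem rate = 5.6%.
Duty = £24,576.48 × 5.6% + 144 × £6.22 = £2,271.96.
Line 3 (7802.66, Junica, 1,166 kg, £140,013.28):
Base rate for 7802.66 is £5.31/kg.
Origin Junica qualifies under the Galmark–Junica agreement and 7802.66 is covered: preferential rate Free applies instead.
Duty = £140,013.28 × 0% = £0.00.
Total = £57,138.97 + £2,271.96 + £0.00 = £59,410.93.

£59,410.93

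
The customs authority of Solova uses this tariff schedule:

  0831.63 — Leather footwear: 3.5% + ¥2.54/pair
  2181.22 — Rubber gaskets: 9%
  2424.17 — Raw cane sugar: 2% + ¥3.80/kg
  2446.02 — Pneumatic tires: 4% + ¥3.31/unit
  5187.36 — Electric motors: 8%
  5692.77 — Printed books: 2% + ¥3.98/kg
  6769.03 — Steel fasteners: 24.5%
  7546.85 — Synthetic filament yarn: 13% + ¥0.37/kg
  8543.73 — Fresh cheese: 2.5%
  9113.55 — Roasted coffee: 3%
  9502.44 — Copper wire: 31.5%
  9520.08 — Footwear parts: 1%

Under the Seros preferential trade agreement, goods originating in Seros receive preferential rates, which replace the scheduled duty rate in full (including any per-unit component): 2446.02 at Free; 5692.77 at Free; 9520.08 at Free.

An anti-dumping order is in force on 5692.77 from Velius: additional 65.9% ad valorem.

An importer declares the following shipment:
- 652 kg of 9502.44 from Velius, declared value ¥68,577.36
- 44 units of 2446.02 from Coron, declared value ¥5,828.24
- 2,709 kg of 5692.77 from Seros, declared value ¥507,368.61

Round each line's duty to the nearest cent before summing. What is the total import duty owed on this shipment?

Line 1 (9502.44, Velius, 652 kg, ¥68,577.36):
Base rate for 9502.44 is 31.5%.
Duty = ¥68,577.36 × 31.5% = ¥21,601.87.
Line 2 (2446.02, Coron, 44 units, ¥5,828.24):
Base rate for 2446.02 is 4% + ¥3.31/unit.
2446.02 has an FTA preferential rate, but origin Coron is not Seros; base rate stands.
Duty = ¥5,828.24 × 4% + 44 × ¥3.31 = ¥378.77.
Line 3 (5692.77, Seros, 2,709 kg, ¥507,368.61):
Base rate for 5692.77 is 2% + ¥3.98/kg.
Origin Seros qualifies under the Solova–Seros agreement and 5692.77 is covered: preferential rate Free applies instead.
The additional-duty order on 5692.77 targets Velius, not Seros; it does not apply.
Duty = ¥507,368.61 × 0% = ¥0.00.
Total = ¥21,601.87 + ¥378.77 + ¥0.00 = ¥21,980.64.

¥21,980.64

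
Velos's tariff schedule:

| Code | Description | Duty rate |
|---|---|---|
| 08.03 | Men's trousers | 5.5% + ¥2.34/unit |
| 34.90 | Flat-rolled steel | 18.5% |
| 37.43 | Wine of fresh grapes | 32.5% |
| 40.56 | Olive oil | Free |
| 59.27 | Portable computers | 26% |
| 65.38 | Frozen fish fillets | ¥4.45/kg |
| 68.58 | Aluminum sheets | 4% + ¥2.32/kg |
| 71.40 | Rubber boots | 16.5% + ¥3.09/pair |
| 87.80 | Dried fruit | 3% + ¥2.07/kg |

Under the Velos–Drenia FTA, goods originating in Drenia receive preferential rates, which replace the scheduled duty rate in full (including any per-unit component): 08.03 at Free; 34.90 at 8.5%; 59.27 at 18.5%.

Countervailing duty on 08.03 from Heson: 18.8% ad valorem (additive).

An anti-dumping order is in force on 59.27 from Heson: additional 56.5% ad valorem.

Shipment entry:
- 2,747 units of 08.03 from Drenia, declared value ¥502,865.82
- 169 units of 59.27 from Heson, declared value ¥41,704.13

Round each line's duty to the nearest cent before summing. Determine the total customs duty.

Line 1 (08.03, Drenia, 2,747 units, ¥502,865.82):
Base rate for 08.03 is 5.5% + ¥2.34/unit.
Origin Drenia qualifies under the Velos–Drenia agreement and 08.03 is covered: preferential rate Free applies instead.
The additional-duty order on 08.03 targets Heson, not Drenia; it does not apply.
Duty = ¥502,865.82 × 0% = ¥0.00.
Line 2 (59.27, Heson, 169 units, ¥41,704.13):
Base rate for 59.27 is 26%.
59.27 has an FTA preferential rate, but origin Heson is not Drenia; base rate stands.
Additional duty on 59.27 from Heson: +56.5%. Applied ad valorem rate: 26% + 56.5% = 82.5%.
Duty = ¥41,704.13 × 82.5% = ¥34,405.91.
Total = ¥0.00 + ¥34,405.91 = ¥34,405.91.

¥34,405.91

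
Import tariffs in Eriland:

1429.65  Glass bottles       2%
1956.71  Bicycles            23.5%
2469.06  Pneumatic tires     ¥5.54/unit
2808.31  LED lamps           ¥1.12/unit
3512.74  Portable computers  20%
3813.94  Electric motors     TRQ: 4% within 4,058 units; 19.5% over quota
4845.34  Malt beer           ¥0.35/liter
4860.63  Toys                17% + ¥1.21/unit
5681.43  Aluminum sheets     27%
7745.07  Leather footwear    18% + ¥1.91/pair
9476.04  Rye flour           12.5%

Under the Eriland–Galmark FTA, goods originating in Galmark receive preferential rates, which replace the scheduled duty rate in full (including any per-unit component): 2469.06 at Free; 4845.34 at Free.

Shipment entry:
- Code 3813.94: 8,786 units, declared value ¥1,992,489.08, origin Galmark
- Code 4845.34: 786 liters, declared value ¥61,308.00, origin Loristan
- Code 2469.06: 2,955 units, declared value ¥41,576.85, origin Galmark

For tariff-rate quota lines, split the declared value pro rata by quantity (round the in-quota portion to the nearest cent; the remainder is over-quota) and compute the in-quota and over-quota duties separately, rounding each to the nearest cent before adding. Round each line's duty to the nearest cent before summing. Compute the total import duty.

¥246,168.12

Line 1 (3813.94, Galmark, 8,786 units, ¥1,992,489.08):
Code 3813.94 is under a tariff-rate quota (threshold 4,058 units). In-quota: 4,058 units at 4%; over-quota: 4,728 units at 19.5%.
Pro-rata value split: in-quota = ¥1,992,489.08 × 4,058/8,786 = ¥920,273.24; over-quota = ¥1,992,489.08 − ¥920,273.24 = ¥1,072,215.84.
In-quota duty = ¥920,273.24 × 4% = ¥36,810.93. Over-quota duty = ¥1,072,215.84 × 19.5% = ¥209,082.09.
Line duty = ¥36,810.93 + ¥209,082.09 = ¥245,893.02.
Line 2 (4845.34, Loristan, 786 liters, ¥61,308.00):
Base rate for 4845.34 is ¥0.35/liter.
4845.34 has an FTA preferential rate, but origin Loristan is not Galmark; base rate stands.
Duty = 786 × ¥0.35 = ¥275.10.
Line 3 (2469.06, Galmark, 2,955 units, ¥41,576.85):
Base rate for 2469.06 is ¥5.54/unit.
Origin Galmark qualifies under the Eriland–Galmark agreement and 2469.06 is covered: preferential rate Free applies instead.
Duty = ¥41,576.85 × 0% = ¥0.00.
Total = ¥245,893.02 + ¥275.10 + ¥0.00 = ¥246,168.12.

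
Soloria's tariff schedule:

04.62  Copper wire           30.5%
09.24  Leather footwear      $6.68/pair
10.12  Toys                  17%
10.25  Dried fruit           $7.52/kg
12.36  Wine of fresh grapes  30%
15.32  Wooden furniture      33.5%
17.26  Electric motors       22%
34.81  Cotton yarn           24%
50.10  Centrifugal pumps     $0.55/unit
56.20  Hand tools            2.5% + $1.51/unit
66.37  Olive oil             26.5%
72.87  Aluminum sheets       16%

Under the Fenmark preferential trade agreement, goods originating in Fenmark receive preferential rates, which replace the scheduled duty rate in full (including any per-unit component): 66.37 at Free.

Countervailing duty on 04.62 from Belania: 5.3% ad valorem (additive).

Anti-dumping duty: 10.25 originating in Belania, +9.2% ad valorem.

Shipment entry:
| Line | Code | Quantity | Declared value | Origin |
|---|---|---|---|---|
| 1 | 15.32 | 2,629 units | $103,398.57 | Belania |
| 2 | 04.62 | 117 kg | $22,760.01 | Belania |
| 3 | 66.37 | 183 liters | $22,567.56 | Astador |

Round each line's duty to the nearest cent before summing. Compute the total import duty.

$48,767.00

Line 1 (15.32, Belania, 2,629 units, $103,398.57):
Base rate for 15.32 is 33.5%.
Duty = $103,398.57 × 33.5% = $34,638.52.
Line 2 (04.62, Belania, 117 kg, $22,760.01):
Base rate for 04.62 is 30.5%.
Additional duty on 04.62 from Belania: +5.3%. Applied ad valorem rate: 30.5% + 5.3% = 35.8%.
Duty = $22,760.01 × 35.8% = $8,148.08.
Line 3 (66.37, Astador, 183 liters, $22,567.56):
Base rate for 66.37 is 26.5%.
66.37 has an FTA preferential rate, but origin Astador is not Fenmark; base rate stands.
Duty = $22,567.56 × 26.5% = $5,980.40.
Total = $34,638.52 + $8,148.08 + $5,980.40 = $48,767.00.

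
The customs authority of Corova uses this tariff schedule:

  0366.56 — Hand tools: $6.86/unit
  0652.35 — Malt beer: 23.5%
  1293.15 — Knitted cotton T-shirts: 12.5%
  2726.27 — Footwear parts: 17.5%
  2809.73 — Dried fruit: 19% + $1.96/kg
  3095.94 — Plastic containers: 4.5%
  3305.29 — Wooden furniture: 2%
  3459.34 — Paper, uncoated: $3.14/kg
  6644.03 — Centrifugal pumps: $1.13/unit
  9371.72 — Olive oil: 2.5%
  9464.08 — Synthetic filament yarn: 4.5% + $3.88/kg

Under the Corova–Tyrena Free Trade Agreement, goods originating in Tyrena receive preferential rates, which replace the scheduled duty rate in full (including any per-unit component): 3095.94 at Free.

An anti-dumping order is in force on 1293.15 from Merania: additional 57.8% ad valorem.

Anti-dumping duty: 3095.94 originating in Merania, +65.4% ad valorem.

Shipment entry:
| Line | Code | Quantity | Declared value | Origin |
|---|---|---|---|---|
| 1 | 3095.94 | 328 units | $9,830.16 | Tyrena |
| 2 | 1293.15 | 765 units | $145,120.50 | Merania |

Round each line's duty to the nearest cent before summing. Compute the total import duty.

Line 1 (3095.94, Tyrena, 328 units, $9,830.16):
Base rate for 3095.94 is 4.5%.
Origin Tyrena qualifies under the Corova–Tyrena agreement and 3095.94 is covered: preferential rate Free applies instead.
The additional-duty order on 3095.94 targets Merania, not Tyrena; it does not apply.
Duty = $9,830.16 × 0% = $0.00.
Line 2 (1293.15, Merania, 765 units, $145,120.50):
Base rate for 1293.15 is 12.5%.
Additional duty on 1293.15 from Merania: +57.8%. Applied ad valorem rate: 12.5% + 57.8% = 70.3%.
Duty = $145,120.50 × 70.3% = $102,019.71.
Total = $0.00 + $102,019.71 = $102,019.71.

$102,019.71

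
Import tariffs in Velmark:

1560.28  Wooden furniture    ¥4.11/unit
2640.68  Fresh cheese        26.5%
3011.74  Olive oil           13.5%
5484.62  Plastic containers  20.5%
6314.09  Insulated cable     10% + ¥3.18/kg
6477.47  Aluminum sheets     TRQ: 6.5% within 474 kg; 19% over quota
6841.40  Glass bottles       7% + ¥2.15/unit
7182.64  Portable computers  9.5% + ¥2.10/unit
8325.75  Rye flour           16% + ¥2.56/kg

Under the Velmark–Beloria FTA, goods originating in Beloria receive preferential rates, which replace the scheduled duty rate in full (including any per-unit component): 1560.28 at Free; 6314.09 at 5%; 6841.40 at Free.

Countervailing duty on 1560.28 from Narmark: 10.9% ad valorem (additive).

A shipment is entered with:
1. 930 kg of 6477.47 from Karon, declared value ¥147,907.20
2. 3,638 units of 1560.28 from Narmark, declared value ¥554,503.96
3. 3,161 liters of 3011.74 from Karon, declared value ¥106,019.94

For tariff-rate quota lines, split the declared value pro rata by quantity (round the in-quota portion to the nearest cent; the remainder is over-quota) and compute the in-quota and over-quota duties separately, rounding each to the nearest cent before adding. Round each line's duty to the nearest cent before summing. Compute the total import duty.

¥108,385.05

Line 1 (6477.47, Karon, 930 kg, ¥147,907.20):
Code 6477.47 is under a tariff-rate quota (threshold 474 kg). In-quota: 474 kg at 6.5%; over-quota: 456 kg at 19%.
Pro-rata value split: in-quota = ¥147,907.20 × 474/930 = ¥75,384.96; over-quota = ¥147,907.20 − ¥75,384.96 = ¥72,522.24.
In-quota duty = ¥75,384.96 × 6.5% = ¥4,900.02. Over-quota duty = ¥72,522.24 × 19% = ¥13,779.23.
Line duty = ¥4,900.02 + ¥13,779.23 = ¥18,679.25.
Line 2 (1560.28, Narmark, 3,638 units, ¥554,503.96):
Base rate for 1560.28 is ¥4.11/unit.
1560.28 has an FTA preferential rate, but origin Narmark is not Beloria; base rate stands.
Additional duty on 1560.28 from Narmark: +10.9% ad valorem. Applied ad valorem rate = 10.9%.
Duty = ¥554,503.96 × 10.9% + 3,638 × ¥4.11 = ¥75,393.11.
Line 3 (3011.74, Karon, 3,161 liters, ¥106,019.94):
Base rate for 3011.74 is 13.5%.
Duty = ¥106,019.94 × 13.5% = ¥14,312.69.
Total = ¥18,679.25 + ¥75,393.11 + ¥14,312.69 = ¥108,385.05.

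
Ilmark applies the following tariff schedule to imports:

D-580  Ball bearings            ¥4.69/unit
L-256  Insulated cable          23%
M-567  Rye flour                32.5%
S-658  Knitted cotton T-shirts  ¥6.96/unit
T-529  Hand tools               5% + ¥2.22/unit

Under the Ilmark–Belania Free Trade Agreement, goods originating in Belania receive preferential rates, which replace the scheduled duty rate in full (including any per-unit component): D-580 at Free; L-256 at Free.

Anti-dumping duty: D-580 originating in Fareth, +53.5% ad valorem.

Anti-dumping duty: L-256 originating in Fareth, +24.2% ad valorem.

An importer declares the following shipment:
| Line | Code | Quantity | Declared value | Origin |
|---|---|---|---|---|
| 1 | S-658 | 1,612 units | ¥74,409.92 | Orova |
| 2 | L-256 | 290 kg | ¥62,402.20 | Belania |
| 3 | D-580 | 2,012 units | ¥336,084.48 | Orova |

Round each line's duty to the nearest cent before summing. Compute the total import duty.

¥20,655.80

Line 1 (S-658, Orova, 1,612 units, ¥74,409.92):
Base rate for S-658 is ¥6.96/unit.
Duty = 1,612 × ¥6.96 = ¥11,219.52.
Line 2 (L-256, Belania, 290 kg, ¥62,402.20):
Base rate for L-256 is 23%.
Origin Belania qualifies under the Ilmark–Belania agreement and L-256 is covered: preferential rate Free applies instead.
The additional-duty order on L-256 targets Fareth, not Belania; it does not apply.
Duty = ¥62,402.20 × 0% = ¥0.00.
Line 3 (D-580, Orova, 2,012 units, ¥336,084.48):
Base rate for D-580 is ¥4.69/unit.
D-580 has an FTA preferential rate, but origin Orova is not Belania; base rate stands.
The additional-duty order on D-580 targets Fareth, not Orova; it does not apply.
Duty = 2,012 × ¥4.69 = ¥9,436.28.
Total = ¥11,219.52 + ¥0.00 + ¥9,436.28 = ¥20,655.80.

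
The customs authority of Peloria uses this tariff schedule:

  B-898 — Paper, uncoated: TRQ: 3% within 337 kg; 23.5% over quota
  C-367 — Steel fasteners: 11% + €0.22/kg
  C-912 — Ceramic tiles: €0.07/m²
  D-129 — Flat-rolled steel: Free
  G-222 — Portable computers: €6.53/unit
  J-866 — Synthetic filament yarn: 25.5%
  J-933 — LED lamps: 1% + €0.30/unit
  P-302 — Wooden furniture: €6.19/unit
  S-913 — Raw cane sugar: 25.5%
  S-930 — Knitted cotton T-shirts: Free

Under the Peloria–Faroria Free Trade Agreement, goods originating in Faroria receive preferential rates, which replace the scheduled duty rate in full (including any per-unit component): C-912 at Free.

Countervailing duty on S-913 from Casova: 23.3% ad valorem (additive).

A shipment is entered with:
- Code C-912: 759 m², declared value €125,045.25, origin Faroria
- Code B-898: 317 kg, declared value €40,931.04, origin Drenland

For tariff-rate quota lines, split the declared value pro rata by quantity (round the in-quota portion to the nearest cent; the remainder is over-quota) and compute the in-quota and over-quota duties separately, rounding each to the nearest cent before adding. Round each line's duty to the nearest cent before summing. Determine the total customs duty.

Line 1 (C-912, Faroria, 759 m², €125,045.25):
Base rate for C-912 is €0.07/m².
Origin Faroria qualifies under the Peloria–Faroria agreement and C-912 is covered: preferential rate Free applies instead.
Duty = €125,045.25 × 0% = €0.00.
Line 2 (B-898, Drenland, 317 kg, €40,931.04):
Code B-898 is under a tariff-rate quota (threshold 337 kg). Quantity 317 kg is within the quota, so the in-quota rate 3% applies to the full value.
Duty = €40,931.04 × 3% = €1,227.93.
Total = €0.00 + €1,227.93 = €1,227.93.

€1,227.93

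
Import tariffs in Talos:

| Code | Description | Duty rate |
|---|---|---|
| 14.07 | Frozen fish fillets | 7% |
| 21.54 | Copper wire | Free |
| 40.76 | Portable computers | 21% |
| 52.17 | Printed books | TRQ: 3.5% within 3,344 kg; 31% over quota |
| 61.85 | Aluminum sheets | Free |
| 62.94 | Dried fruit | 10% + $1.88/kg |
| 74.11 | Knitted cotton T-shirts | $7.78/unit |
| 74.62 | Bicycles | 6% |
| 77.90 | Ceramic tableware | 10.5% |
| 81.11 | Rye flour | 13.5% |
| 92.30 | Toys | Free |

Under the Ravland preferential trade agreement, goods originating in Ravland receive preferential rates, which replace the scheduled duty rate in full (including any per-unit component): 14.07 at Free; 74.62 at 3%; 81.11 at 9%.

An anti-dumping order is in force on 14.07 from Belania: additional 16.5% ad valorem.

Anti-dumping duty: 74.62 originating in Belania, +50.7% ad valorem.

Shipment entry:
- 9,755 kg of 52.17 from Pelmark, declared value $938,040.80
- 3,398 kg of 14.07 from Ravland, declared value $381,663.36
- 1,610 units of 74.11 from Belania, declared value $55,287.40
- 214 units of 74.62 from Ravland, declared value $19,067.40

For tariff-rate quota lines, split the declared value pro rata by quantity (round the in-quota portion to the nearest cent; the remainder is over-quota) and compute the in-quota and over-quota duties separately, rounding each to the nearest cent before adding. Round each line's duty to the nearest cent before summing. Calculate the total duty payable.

Line 1 (52.17, Pelmark, 9,755 kg, $938,040.80):
Code 52.17 is under a tariff-rate quota (threshold 3,344 kg). In-quota: 3,344 kg at 3.5%; over-quota: 6,411 kg at 31%.
Pro-rata value split: in-quota = $938,040.80 × 3,344/9,755 = $321,559.04; over-quota = $938,040.80 − $321,559.04 = $616,481.76.
In-quota duty = $321,559.04 × 3.5% = $11,254.57. Over-quota duty = $616,481.76 × 31% = $191,109.35.
Line duty = $11,254.57 + $191,109.35 = $202,363.92.
Line 2 (14.07, Ravland, 3,398 kg, $381,663.36):
Base rate for 14.07 is 7%.
Origin Ravland qualifies under the Talos–Ravland agreement and 14.07 is covered: preferential rate Free applies instead.
The additional-duty order on 14.07 targets Belania, not Ravland; it does not apply.
Duty = $381,663.36 × 0% = $0.00.
Line 3 (74.11, Belania, 1,610 units, $55,287.40):
Base rate for 74.11 is $7.78/unit.
Duty = 1,610 × $7.78 = $12,525.80.
Line 4 (74.62, Ravland, 214 units, $19,067.40):
Base rate for 74.62 is 6%.
Origin Ravland qualifies under the Talos–Ravland agreement and 74.62 is covered: preferential rate 3% applies instead.
The additional-duty order on 74.62 targets Belania, not Ravland; it does not apply.
Duty = $19,067.40 × 3% = $572.02.
Total = $202,363.92 + $0.00 + $12,525.80 + $572.02 = $215,461.74.

$215,461.74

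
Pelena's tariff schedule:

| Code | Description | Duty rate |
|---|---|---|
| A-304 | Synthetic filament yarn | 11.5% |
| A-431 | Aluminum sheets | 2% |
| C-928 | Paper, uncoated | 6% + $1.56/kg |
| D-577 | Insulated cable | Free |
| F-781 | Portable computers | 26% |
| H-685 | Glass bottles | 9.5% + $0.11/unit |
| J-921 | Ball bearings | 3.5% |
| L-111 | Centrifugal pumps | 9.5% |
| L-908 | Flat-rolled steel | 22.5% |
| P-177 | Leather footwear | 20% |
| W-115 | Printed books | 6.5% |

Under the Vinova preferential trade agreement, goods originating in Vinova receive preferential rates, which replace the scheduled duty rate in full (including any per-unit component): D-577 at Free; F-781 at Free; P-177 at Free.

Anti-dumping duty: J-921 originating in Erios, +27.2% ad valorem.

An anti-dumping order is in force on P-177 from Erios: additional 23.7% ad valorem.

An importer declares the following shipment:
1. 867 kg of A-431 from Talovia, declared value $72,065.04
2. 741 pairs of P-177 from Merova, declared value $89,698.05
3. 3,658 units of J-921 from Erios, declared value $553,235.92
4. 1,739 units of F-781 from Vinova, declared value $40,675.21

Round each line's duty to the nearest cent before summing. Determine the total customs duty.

$189,224.34

Line 1 (A-431, Talovia, 867 kg, $72,065.04):
Base rate for A-431 is 2%.
Duty = $72,065.04 × 2% = $1,441.30.
Line 2 (P-177, Merova, 741 pairs, $89,698.05):
Base rate for P-177 is 20%.
P-177 has an FTA preferential rate, but origin Merova is not Vinova; base rate stands.
The additional-duty order on P-177 targets Erios, not Merova; it does not apply.
Duty = $89,698.05 × 20% = $17,939.61.
Line 3 (J-921, Erios, 3,658 units, $553,235.92):
Base rate for J-921 is 3.5%.
Additional duty on J-921 from Erios: +27.2%. Applied ad valorem rate: 3.5% + 27.2% = 30.7%.
Duty = $553,235.92 × 30.7% = $169,843.43.
Line 4 (F-781, Vinova, 1,739 units, $40,675.21):
Base rate for F-781 is 26%.
Origin Vinova qualifies under the Pelena–Vinova agreement and F-781 is covered: preferential rate Free applies instead.
Duty = $40,675.21 × 0% = $0.00.
Total = $1,441.30 + $17,939.61 + $169,843.43 + $0.00 = $189,224.34.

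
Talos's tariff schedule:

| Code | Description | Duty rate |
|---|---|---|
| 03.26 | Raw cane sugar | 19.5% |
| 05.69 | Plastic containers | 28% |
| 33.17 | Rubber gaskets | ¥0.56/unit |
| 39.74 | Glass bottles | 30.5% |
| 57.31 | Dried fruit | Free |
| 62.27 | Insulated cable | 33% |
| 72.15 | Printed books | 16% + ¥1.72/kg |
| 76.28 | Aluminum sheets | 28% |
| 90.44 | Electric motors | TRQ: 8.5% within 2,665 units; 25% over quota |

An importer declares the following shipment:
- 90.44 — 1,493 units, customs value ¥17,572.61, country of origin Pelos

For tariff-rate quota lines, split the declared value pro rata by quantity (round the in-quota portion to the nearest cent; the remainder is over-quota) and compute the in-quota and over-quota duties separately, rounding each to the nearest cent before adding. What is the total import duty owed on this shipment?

¥1,493.67

Line 1 (90.44, Pelos, 1,493 units, ¥17,572.61):
Code 90.44 is under a tariff-rate quota (threshold 2,665 units). Quantity 1,493 units is within the quota, so the in-quota rate 8.5% applies to the full value.
Duty = ¥17,572.61 × 8.5% = ¥1,493.67.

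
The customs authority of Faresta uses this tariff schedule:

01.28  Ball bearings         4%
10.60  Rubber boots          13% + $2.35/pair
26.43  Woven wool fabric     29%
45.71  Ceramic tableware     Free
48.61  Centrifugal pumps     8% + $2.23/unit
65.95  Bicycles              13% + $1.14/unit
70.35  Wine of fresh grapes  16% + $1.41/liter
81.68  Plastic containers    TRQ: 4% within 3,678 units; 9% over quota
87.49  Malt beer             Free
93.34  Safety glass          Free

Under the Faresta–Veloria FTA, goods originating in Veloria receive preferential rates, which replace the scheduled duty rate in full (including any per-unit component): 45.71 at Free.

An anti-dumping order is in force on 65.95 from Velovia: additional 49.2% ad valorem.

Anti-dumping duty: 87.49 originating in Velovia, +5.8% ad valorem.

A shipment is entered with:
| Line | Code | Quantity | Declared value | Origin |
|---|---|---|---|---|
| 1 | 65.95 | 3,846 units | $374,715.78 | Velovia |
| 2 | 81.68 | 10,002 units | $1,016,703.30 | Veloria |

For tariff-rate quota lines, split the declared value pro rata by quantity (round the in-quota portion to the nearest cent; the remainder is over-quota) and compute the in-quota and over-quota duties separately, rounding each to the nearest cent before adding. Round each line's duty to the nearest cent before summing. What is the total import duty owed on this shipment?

Line 1 (65.95, Velovia, 3,846 units, $374,715.78):
Base rate for 65.95 is 13% + $1.14/unit.
Additional duty on 65.95 from Velovia: +49.2%. Applied ad valorem rate: 13% + 49.2% = 62.2%.
Duty = $374,715.78 × 62.2% + 3,846 × $1.14 = $237,457.66.
Line 2 (81.68, Veloria, 10,002 units, $1,016,703.30):
Code 81.68 is under a tariff-rate quota (threshold 3,678 units). In-quota: 3,678 units at 4%; over-quota: 6,324 units at 9%.
Pro-rata value split: in-quota = $1,016,703.30 × 3,678/10,002 = $373,868.70; over-quota = $1,016,703.30 − $373,868.70 = $642,834.60.
In-quota duty = $373,868.70 × 4% = $14,954.75. Over-quota duty = $642,834.60 × 9% = $57,855.11.
Line duty = $14,954.75 + $57,855.11 = $72,809.86.
Total = $237,457.66 + $72,809.86 = $310,267.52.

$310,267.52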